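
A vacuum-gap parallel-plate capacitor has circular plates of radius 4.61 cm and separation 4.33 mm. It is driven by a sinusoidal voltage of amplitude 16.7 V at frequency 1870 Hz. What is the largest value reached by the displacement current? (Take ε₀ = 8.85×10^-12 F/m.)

2.68×10^-6 A

(dE/dt)_max = V₀ω/d = 4.532×10^7 V/(m·s); ω = 2πf = 1.175×10^4 rad/s.
I_d,max = ε₀ A (dE/dt)_max = (8.85×10^-12)(6.677×10^-3)(4.532×10^7) = 2.68×10^-6 A.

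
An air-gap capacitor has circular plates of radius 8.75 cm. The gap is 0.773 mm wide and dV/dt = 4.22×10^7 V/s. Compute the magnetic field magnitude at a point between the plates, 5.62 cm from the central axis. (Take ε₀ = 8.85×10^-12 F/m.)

With E = V/d, dE/dt = 5.459×10^10 V/(m·s) and πR² = 0.02405 m², giving I_d = ε₀ πR² dE/dt = 0.01162 A.
For r < R the Ampère–Maxwell law gives B(2πr) = μ₀ I_d (r²/R²), so B = μ₀ I_d r/(2πR²) = (4π×10^-7)(0.01162)(0.0562)/(2π·0.0875²) = 1.71×10^-8 T.

1.71×10^-8 T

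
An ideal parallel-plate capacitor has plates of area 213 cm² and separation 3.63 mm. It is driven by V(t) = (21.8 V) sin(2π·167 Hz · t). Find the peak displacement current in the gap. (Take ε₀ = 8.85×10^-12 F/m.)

1.19×10^-6 A

C = ε₀A/d = (8.85×10^-12)(0.0213)/(3.63×10^-3) = 5.193×10^-11 F; ω = 2πf = 1049 rad/s.
I_d = C dV/dt, so |I_d|_max = C V₀ ω = (5.193×10^-11)(21.8)(1049) = 1.19×10^-6 A.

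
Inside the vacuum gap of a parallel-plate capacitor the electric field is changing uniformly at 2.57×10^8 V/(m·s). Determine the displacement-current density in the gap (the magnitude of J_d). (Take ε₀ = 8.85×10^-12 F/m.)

2.27×10^-3 A/m²

J_d = ε₀ ∂E/∂t, so J_d = 2.27×10^-3 A/m².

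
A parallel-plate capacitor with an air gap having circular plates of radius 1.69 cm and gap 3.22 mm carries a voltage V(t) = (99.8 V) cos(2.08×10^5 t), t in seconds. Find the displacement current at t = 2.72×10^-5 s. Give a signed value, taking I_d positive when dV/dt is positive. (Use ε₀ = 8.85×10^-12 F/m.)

C = ε₀A/d = (8.85×10^-12)(8.973×10^-4)/(3.22×10^-3) = 2.466×10^-12 F. dV/dt = V₀ω·−sin(ωt); at ωt = 5.6576 rad this factor is 0.5856.
I_d = C dV/dt = (2.466×10^-12)(99.8)(2.08×10^5)(0.5856) = 3.00×10^-5 A.

3.00×10^-5 A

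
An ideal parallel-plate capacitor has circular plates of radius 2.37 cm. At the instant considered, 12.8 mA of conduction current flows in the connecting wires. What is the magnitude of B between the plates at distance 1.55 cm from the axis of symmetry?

Between the plates the displacement current equals the wire current: I_d = 12.8 mA = 0.0128 A.
An Ampèrian loop of radius r encloses a fraction (r/R)² of I_d. Then B·2πr = μ₀ I_d (r/R)², giving B = μ₀ I_d r/(2πR²) = 7.06×10^-8 T.

7.06×10^-8 T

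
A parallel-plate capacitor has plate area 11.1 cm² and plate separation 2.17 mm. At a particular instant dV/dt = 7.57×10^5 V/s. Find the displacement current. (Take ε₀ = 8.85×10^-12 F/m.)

E = V/d so dE/dt = (dV/dt)/d = 3.488×10^8 V/(m·s), and I_d = ε₀ A dE/dt = (8.85×10^-12)(1.11×10^-3)(3.488×10^8) = 3.43×10^-6 A.

3.43×10^-6 A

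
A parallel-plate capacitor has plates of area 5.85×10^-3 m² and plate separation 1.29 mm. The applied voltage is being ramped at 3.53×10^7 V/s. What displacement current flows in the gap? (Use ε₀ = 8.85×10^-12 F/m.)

E = V/d so dE/dt = (dV/dt)/d = 2.736×10^10 V/(m·s), and I_d = ε₀ A dE/dt = (8.85×10^-12)(5.85×10^-3)(2.736×10^10) = 1.42×10^-3 A.

1.42×10^-3 A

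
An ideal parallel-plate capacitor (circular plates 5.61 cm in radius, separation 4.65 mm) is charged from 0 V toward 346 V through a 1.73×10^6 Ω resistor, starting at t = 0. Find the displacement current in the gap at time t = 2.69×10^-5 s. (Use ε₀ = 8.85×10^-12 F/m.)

8.75×10^-5 A

C = ε₀A/d = (8.85×10^-12)(9.887×10^-3)/(4.65×10^-3) = 1.882×10^-11 F, so τ = RC = 3.256×10^-5 s.
The conduction current is I(t) = (V₀/R) e^(−t/τ), and the displacement current between the plates equals it.
t/τ = 0.8262; I_d = (346/1.73×10^6) · e^(−0.8262) = (2.000×10^-4)(0.4377) = 8.75×10^-5 A.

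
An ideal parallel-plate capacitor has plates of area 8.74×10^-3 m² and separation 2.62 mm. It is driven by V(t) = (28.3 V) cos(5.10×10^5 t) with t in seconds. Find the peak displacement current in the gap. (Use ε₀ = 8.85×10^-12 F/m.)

(dE/dt)_max = V₀ω/d = 5.509×10^9 V/(m·s); ω = 5.10×10^5 rad/s.
I_d,max = ε₀ A (dE/dt)_max = (8.85×10^-12)(8.74×10^-3)(5.509×10^9) = 4.26×10^-4 A.

4.26×10^-4 A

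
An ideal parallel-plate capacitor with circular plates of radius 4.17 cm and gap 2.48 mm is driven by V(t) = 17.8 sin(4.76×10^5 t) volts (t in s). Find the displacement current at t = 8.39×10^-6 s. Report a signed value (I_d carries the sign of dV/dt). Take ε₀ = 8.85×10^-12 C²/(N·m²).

-1.09×10^-4 A

dV/dt = (17.8)(4.76×10^5)·cos(3.99364) = -5.579×10^6 V/s.
I_d = C dV/dt with C = ε₀A/d = (8.85×10^-12)(5.463×10^-3)/(2.48×10^-3) = 1.949×10^-11 F, so I_d = (1.949×10^-11)(-5.579×10^6) = -1.09×10^-4 A.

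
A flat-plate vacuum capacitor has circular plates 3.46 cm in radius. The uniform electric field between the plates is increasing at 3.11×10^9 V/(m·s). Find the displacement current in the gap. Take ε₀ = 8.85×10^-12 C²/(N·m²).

With a uniform field, Φ_E = EA, so I_d = ε₀ A dE/dt = 1.04×10^-4 A.

1.04×10^-4 A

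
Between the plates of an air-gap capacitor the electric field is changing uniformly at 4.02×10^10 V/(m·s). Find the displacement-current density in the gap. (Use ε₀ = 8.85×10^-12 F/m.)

The displacement-current density is ε₀ ∂E/∂t = (8.85×10^-12)(4.02×10^10) = 0.356 A/m².

0.356 A/m²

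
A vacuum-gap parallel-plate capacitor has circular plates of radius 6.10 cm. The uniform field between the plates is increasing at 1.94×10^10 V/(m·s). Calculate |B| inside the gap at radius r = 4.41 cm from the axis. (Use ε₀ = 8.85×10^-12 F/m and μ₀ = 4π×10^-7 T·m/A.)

4.76×10^-9 T

Total displacement current: I_d = ε₀(πR²)(dE/dt) = (8.85×10^-12)(0.01169)(1.94×10^10) = 2.007×10^-3 A.
∮B·dl = μ₀ I_d,enc with I_d,enc = I_d r²/R² = 1.049×10^-3 A; so B = μ₀ I_d,enc/(2πr) = 4.76×10^-9 T.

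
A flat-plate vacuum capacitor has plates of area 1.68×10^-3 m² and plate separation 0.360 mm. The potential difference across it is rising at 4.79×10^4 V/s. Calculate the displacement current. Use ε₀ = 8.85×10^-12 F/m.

C = ε₀A/d = (8.85×10^-12)(1.68×10^-3)/(3.60×10^-4) = 4.130×10^-11 F.
I_d = C dV/dt = (4.130×10^-11)(4.79×10^4) = 1.98×10^-6 A.

1.98×10^-6 A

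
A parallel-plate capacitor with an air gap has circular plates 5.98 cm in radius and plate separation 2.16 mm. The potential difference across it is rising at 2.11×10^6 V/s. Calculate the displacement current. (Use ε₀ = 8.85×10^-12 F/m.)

The field between the plates is E = V/d, so dE/dt = (2.11×10^6)/(2.16×10^-3 m) = 9.769×10^8 V/(m·s).
I_d = ε₀ A (dE/dt) = (8.85×10^-12)(0.01123)(9.769×10^8) = 9.71×10^-5 A.

9.71×10^-5 A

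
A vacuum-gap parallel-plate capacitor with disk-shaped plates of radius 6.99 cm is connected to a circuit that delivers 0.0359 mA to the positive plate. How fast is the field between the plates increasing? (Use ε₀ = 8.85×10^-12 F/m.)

2.64×10^8 V/(m·s)

By continuity, I_d in the gap equals the 0.0359 mA flowing in the wire.
Then dE/dt = I_d/(ε₀A) = 2.64×10^8 V/(m·s).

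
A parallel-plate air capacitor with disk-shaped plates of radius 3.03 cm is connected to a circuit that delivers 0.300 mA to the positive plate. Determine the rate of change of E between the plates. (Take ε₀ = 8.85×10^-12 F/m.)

1.18×10^10 V/(m·s)

By continuity, I_d in the gap equals the 0.300 mA flowing in the wire.
Since I_d = ε₀ A dE/dt, dE/dt = I_d/(ε₀A) = (3.00×10^-4)/((8.85×10^-12)(2.884×10^-3)) = 1.18×10^10 V/(m·s).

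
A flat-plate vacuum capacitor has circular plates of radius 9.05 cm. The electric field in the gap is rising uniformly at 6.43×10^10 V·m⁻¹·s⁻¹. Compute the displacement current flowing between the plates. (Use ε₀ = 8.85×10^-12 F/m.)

With a uniform field, Φ_E = EA, so I_d = ε₀ A dE/dt = 0.0146 A.

0.0146 A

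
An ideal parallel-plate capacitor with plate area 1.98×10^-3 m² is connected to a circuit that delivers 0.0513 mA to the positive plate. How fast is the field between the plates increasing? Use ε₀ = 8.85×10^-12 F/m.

Charge continuity gives I_d = I = 5.13×10^-5 A between the plates.
Since I_d = ε₀ A dE/dt, dE/dt = I_d/(ε₀A) = (5.13×10^-5)/((8.85×10^-12)(1.98×10^-3)) = 2.93×10^9 V/(m·s).

2.93×10^9 V/(m·s)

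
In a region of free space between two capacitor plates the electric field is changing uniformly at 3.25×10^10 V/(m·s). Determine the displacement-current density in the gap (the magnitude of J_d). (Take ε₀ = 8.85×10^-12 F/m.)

J_d = ε₀ ∂E/∂t, so J_d = 0.288 A/m².

0.288 A/m²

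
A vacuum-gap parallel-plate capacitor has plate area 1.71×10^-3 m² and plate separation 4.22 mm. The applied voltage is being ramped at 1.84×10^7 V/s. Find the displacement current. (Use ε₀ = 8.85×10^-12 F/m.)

E = V/d so dE/dt = (dV/dt)/d = 4.360×10^9 V/(m·s), and I_d = ε₀ A dE/dt = (8.85×10^-12)(1.71×10^-3)(4.360×10^9) = 6.60×10^-5 A.

6.60×10^-5 A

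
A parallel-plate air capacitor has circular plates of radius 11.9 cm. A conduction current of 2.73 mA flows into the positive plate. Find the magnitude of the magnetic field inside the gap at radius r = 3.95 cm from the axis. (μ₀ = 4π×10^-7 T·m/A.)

No conduction current crosses the gap, so I_d there equals the 2.73×10^-3 A in the leads.
For r < R the Ampère–Maxwell law gives B(2πr) = μ₀ I_d (r²/R²), so B = μ₀ I_d r/(2πR²) = (4π×10^-7)(2.73×10^-3)(0.0395)/(2π·0.119²) = 1.52×10^-9 T.

1.52×10^-9 T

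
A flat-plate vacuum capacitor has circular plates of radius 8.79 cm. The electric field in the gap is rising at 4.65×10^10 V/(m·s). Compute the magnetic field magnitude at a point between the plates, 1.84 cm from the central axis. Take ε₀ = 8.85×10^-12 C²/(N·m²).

4.76×10^-9 T

Total displacement current: I_d = ε₀(πR²)(dE/dt) = (8.85×10^-12)(0.02427)(4.65×10^10) = 9.988×10^-3 A.
An Ampèrian loop of radius r encloses a fraction (r/R)² of I_d. Then B·2πr = μ₀ I_d (r/R)², giving B = μ₀ I_d r/(2πR²) = 4.76×10^-9 T.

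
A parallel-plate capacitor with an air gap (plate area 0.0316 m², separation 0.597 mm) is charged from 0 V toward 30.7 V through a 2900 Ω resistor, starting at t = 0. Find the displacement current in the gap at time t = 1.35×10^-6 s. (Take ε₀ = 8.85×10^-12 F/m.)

C = ε₀A/d = (8.85×10^-12)(0.0316)/(5.97×10^-4) = 4.684×10^-10 F and τ = RC = 1.358×10^-6 s. I_d in the gap equals the RC charging current.
I_d(t) = (V₀/R) e^(−t/τ) = 0.01059 · e^(−0.9941) = 3.92×10^-3 A.

3.92×10^-3 A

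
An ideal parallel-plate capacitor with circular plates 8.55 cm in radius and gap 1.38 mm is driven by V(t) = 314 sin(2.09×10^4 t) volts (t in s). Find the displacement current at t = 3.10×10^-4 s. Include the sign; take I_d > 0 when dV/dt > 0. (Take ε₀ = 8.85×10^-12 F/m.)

9.48×10^-4 A

C = ε₀A/d = (8.85×10^-12)(0.02297)/(1.38×10^-3) = 1.473×10^-10 F. dV/dt = V₀ω·cos(ωt); at ωt = 6.479 rad this factor is 0.9809.
I_d = C dV/dt = (1.473×10^-10)(314)(2.09×10^4)(0.9809) = 9.48×10^-4 A.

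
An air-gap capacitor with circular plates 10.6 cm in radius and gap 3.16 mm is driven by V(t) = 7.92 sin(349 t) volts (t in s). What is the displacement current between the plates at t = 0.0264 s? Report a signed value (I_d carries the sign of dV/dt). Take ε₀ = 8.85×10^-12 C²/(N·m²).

-2.67×10^-7 A

dV/dt = (7.92)(349)·cos(9.2136) = -2703 V/s.
I_d = C dV/dt with C = ε₀A/d = (8.85×10^-12)(0.03530)/(3.16×10^-3) = 9.886×10^-11 F, so I_d = (9.886×10^-11)(-2703) = -2.67×10^-7 A.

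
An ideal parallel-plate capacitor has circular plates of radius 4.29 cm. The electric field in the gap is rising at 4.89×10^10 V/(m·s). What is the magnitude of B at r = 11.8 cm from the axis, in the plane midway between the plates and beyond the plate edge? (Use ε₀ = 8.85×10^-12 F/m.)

4.24×10^-9 T

Through the whole plate area (πR² = 5.782×10^-3 m²), I_d = ε₀ πR² dE/dt = 2.502×10^-3 A.
With r > R the enclosed displacement current is the full I_d; B = μ₀ I_d / (2πr) = 4.24×10^-9 T.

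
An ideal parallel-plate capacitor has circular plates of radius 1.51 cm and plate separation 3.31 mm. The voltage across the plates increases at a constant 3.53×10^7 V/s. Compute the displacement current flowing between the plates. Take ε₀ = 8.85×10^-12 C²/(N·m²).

6.76×10^-5 A

The field between the plates is E = V/d, so dE/dt = (3.53×10^7)/(3.31×10^-3 m) = 1.066×10^10 V/(m·s).
I_d = ε₀ A (dE/dt) = (8.85×10^-12)(7.163×10^-4)(1.066×10^10) = 6.76×10^-5 A.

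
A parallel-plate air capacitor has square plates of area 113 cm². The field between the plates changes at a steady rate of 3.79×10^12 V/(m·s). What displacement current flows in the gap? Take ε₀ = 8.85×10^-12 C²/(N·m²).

The displacement current is ε₀ times dΦ_E/dt = ε₀ A dE/dt = (8.85×10^-12)(0.0113)(3.79×10^12) = 0.379 A.

0.379 A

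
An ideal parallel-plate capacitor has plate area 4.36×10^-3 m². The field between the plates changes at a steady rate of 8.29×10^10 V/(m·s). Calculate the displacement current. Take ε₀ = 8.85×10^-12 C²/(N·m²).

With a uniform field, Φ_E = EA, so I_d = ε₀ A dE/dt = 3.20×10^-3 A.

3.20×10^-3 A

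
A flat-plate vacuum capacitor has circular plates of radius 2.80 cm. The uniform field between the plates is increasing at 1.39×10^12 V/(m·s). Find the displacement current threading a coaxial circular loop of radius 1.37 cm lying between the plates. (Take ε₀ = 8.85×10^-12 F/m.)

I_d = ε₀ dΦ_E/dt = ε₀ πR² (dE/dt) = (8.85×10^-12)(2.463×10^-3)(1.39×10^12) = 0.03030 A through the full plate area.
Since J_d is uniform, the enclosed fraction is (r/R)² = 0.2394, giving I_d,enc = 7.25×10^-3 A.

7.25×10^-3 A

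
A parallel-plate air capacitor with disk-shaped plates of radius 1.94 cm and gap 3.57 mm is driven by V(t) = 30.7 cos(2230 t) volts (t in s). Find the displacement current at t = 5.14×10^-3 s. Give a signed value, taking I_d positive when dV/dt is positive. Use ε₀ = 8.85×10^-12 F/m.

C = ε₀A/d = (8.85×10^-12)(1.182×10^-3)/(3.57×10^-3) = 2.930×10^-12 F. dV/dt = V₀ω·−sin(ωt); at ωt = 11.4622 rad this factor is 0.8931.
I_d = C dV/dt = (2.930×10^-12)(30.7)(2230)(0.8931) = 1.79×10^-7 A.

1.79×10^-7 A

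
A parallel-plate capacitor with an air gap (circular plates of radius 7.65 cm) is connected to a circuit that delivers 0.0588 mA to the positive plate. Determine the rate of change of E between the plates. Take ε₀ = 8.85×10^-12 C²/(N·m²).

By continuity, I_d in the gap equals the 0.0588 mA flowing in the wire.
Then dE/dt = I_d/(ε₀A) = 3.61×10^8 V/(m·s).

3.61×10^8 V/(m·s)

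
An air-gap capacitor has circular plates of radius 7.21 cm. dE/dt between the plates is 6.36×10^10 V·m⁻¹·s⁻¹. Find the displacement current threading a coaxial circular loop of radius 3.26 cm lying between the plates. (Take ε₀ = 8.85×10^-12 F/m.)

1.88×10^-3 A

I_d = ε₀ dΦ_E/dt = ε₀ πR² (dE/dt) = (8.85×10^-12)(0.01633)(6.36×10^10) = 9.192×10^-3 A through the full plate area.
The field is uniform, so I_d,enc = I_d (r/R)² = (9.192×10^-3)(3.26/7.21)² = 1.88×10^-3 A.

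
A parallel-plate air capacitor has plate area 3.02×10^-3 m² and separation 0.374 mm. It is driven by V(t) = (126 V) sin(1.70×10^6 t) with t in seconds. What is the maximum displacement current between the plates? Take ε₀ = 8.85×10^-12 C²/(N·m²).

The displacement current equals the conduction current C dV/dt, which peaks at C V₀ ω.
With C = ε₀A/d = (8.85×10^-12)(3.02×10^-3)/(3.74×10^-4) = 7.146×10^-11 F and ω = 1.70×10^6 rad/s, I_d,max = (7.146×10^-11)(126)(1.70×10^6) = 0.0153 A.

0.0153 A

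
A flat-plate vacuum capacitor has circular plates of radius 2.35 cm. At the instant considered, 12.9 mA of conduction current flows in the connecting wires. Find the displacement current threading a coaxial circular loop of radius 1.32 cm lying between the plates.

By continuity the displacement current in the gap matches the conduction current: I_d = 0.0129 A.
Through an area πr² the displacement current is I_d·(πr²/πR²) = I_d (r/R)² = 4.07×10^-3 A.

4.07×10^-3 A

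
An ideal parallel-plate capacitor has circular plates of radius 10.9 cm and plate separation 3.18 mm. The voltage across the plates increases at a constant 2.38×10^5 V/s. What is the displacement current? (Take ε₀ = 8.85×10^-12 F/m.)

The displacement current equals the charging current C dV/dt. With C = ε₀A/d = (8.85×10^-12)(0.03733)/(3.18×10^-3) = 1.039×10^-10 F, I_d = (1.039×10^-10)(2.38×10^5) = 2.47×10^-5 A.

2.47×10^-5 A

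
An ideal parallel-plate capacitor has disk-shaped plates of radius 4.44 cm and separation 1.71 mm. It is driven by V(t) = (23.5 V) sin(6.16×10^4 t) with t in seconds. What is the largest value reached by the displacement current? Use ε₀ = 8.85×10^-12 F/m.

4.64×10^-5 A

C = ε₀A/d = (8.85×10^-12)(6.193×10^-3)/(1.71×10^-3) = 3.205×10^-11 F; ω = 6.16×10^4 rad/s.
I_d = C dV/dt, so |I_d|_max = C V₀ ω = (3.205×10^-11)(23.5)(6.16×10^4) = 4.64×10^-5 A.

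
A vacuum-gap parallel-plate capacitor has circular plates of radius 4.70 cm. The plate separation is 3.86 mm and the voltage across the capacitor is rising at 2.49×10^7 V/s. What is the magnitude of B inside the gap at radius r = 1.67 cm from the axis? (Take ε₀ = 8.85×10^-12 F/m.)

5.99×10^-10 T

I_d = C dV/dt with C = ε₀πR²/d = 1.591×10^-11 F, so I_d = (1.591×10^-11)(2.49×10^7) = 3.962×10^-4 A.
For r < R the Ampère–Maxwell law gives B(2πr) = μ₀ I_d (r²/R²), so B = μ₀ I_d r/(2πR²) = (4π×10^-7)(3.962×10^-4)(0.0167)/(2π·0.0470²) = 5.99×10^-10 T.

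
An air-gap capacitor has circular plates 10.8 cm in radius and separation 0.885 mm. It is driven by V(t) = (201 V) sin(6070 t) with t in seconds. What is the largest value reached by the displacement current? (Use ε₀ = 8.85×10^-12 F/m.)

C = ε₀A/d = (8.85×10^-12)(0.03664)/(8.85×10^-4) = 3.664×10^-10 F; ω = 6070 rad/s.
I_d = C dV/dt, so |I_d|_max = C V₀ ω = (3.664×10^-10)(201)(6070) = 4.47×10^-4 A.

4.47×10^-4 A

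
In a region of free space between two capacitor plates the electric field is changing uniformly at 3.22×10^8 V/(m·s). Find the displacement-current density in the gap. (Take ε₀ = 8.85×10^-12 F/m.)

2.85×10^-3 A/m²

J_d = ε₀ dE/dt = (8.85×10^-12)(3.22×10^8) = 2.85×10^-3 A/m².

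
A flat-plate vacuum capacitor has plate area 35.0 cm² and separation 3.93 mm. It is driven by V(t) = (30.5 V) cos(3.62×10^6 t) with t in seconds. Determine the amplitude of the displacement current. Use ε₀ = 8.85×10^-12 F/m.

8.70×10^-4 A

C = ε₀A/d = (8.85×10^-12)(3.50×10^-3)/(3.93×10^-3) = 7.882×10^-12 F; ω = 3.62×10^6 rad/s.
I_d = C dV/dt, so |I_d|_max = C V₀ ω = (7.882×10^-12)(30.5)(3.62×10^6) = 8.70×10^-4 A.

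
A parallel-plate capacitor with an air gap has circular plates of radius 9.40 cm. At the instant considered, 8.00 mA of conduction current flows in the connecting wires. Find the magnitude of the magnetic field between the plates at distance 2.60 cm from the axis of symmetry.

Between the plates the displacement current equals the wire current: I_d = 8.00 mA = 8.00×10^-3 A.
For r < R the Ampère–Maxwell law gives B(2πr) = μ₀ I_d (r²/R²), so B = μ₀ I_d r/(2πR²) = (4π×10^-7)(8.00×10^-3)(0.0260)/(2π·0.0940²) = 4.71×10^-9 T.

4.71×10^-9 T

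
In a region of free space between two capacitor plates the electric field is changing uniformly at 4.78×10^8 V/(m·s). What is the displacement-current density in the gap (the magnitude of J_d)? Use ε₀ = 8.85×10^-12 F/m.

4.23×10^-3 A/m²

J_d = ε₀ ∂E/∂t, so J_d = 4.23×10^-3 A/m².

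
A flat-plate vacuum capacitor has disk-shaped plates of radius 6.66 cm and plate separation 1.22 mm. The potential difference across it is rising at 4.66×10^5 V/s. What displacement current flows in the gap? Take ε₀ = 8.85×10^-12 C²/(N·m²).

4.71×10^-5 A

C = ε₀A/d = (8.85×10^-12)(0.01393)/(1.22×10^-3) = 1.010×10^-10 F.
I_d = C dV/dt = (1.010×10^-10)(4.66×10^5) = 4.71×10^-5 A.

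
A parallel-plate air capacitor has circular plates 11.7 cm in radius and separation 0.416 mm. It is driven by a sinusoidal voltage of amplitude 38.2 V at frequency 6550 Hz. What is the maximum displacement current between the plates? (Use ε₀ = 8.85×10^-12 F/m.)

C = ε₀A/d = (8.85×10^-12)(0.04301)/(4.16×10^-4) = 9.150×10^-10 F; ω = 2πf = 4.115×10^4 rad/s.
I_d = C dV/dt, so |I_d|_max = C V₀ ω = (9.150×10^-10)(38.2)(4.115×10^4) = 1.44×10^-3 A.

1.44×10^-3 A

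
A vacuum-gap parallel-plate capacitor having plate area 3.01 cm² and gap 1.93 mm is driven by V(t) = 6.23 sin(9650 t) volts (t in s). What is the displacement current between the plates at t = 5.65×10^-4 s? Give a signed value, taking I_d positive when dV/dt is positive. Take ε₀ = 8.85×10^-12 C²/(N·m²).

5.59×10^-8 A

dV/dt = (6.23)(9650)·cos(5.45225) = 4.053×10^4 V/s.
I_d = C dV/dt with C = ε₀A/d = (8.85×10^-12)(3.01×10^-4)/(1.93×10^-3) = 1.380×10^-12 F, so I_d = (1.380×10^-12)(4.053×10^4) = 5.59×10^-8 A.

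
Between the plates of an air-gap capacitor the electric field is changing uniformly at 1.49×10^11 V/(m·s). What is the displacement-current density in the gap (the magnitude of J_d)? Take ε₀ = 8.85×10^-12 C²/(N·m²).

1.32 A/m²

The displacement-current density is ε₀ ∂E/∂t = (8.85×10^-12)(1.49×10^11) = 1.32 A/m².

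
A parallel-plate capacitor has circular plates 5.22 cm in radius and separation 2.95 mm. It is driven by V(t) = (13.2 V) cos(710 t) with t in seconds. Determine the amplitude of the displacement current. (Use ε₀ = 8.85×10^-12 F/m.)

2.41×10^-7 A

C = ε₀A/d = (8.85×10^-12)(8.560×10^-3)/(2.95×10^-3) = 2.568×10^-11 F; ω = 710 rad/s.
I_d = C dV/dt, so |I_d|_max = C V₀ ω = (2.568×10^-11)(13.2)(710) = 2.41×10^-7 A.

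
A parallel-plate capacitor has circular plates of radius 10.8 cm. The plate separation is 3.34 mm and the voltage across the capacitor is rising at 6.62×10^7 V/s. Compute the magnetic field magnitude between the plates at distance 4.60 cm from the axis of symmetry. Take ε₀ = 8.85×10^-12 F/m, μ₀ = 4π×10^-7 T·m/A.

dE/dt = (dV/dt)/d = 1.982×10^10 V/(m·s); I_d = ε₀(πR²)(dE/dt) = (8.85×10^-12)(0.03664)(1.982×10^10) = 6.427×10^-3 A.
∮B·dl = μ₀ I_d,enc with I_d,enc = I_d r²/R² = 1.166×10^-3 A; so B = μ₀ I_d,enc/(2πr) = 5.07×10^-9 T.

5.07×10^-9 T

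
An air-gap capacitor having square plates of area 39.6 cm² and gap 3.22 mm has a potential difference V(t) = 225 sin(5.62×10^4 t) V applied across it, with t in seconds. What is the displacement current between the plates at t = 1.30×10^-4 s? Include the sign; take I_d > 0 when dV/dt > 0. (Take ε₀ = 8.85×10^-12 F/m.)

dE/dt = (V₀ω/d)·cos(ωt) with ωt = 7.306 rad: (225)(5.62×10^4)(0.5210)/(3.22×10^-3) = 2.046×10^9 V/(m·s).
I_d = ε₀ A dE/dt = (8.85×10^-12)(3.96×10^-3)(2.046×10^9) = 7.17×10^-5 A.

7.17×10^-5 A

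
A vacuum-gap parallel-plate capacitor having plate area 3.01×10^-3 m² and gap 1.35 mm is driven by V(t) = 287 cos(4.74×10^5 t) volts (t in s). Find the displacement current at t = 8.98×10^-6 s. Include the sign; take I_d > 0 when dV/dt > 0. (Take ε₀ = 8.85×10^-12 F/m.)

2.41×10^-3 A

dE/dt = (V₀ω/d)·−sin(ωt) with ωt = 4.25652 rad: (287)(4.74×10^5)(0.8979)/(1.35×10^-3) = 9.048×10^10 V/(m·s).
I_d = ε₀ A dE/dt = (8.85×10^-12)(3.01×10^-3)(9.048×10^10) = 2.41×10^-3 A.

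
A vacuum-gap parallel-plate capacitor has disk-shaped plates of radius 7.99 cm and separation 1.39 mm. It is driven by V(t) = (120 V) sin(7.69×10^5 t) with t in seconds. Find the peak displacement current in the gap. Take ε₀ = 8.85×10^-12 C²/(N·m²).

(dE/dt)_max = V₀ω/d = 6.639×10^10 V/(m·s); ω = 7.69×10^5 rad/s.
I_d,max = ε₀ A (dE/dt)_max = (8.85×10^-12)(0.02006)(6.639×10^10) = 0.0118 A.

0.0118 A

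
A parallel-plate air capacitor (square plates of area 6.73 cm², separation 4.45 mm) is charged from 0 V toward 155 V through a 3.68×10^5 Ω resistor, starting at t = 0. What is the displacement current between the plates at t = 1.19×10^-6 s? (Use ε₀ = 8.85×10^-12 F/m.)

With C = ε₀A/d = (8.85×10^-12)(6.73×10^-4)/(4.45×10^-3) = 1.338×10^-12 F, the time constant is τ = RC = 4.924×10^-7 s, so t/τ = 2.417 and e^(−t/τ) = 0.08919.
I_d = I_cond = (V₀/R) e^(−t/τ) = (4.212×10^-4)(0.08919) = 3.76×10^-5 A.

3.76×10^-5 A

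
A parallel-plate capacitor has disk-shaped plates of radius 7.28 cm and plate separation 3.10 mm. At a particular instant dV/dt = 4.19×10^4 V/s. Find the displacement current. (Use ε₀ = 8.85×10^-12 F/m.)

1.99×10^-6 A

E = V/d so dE/dt = (dV/dt)/d = 1.352×10^7 V/(m·s), and I_d = ε₀ A dE/dt = (8.85×10^-12)(0.01665)(1.352×10^7) = 1.99×10^-6 A.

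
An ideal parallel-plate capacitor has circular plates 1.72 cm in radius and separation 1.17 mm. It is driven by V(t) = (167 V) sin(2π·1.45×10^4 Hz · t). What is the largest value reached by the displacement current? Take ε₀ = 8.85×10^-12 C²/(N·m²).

1.07×10^-4 A

C = ε₀A/d = (8.85×10^-12)(9.294×10^-4)/(1.17×10^-3) = 7.030×10^-12 F; ω = 2πf = 9.111×10^4 rad/s.
I_d = C dV/dt, so |I_d|_max = C V₀ ω = (7.030×10^-12)(167)(9.111×10^4) = 1.07×10^-4 A.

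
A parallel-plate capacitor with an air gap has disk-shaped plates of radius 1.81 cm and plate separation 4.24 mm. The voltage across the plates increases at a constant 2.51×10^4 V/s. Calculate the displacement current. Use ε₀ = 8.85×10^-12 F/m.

5.39×10^-8 A

E = V/d so dE/dt = (dV/dt)/d = 5.920×10^6 V/(m·s), and I_d = ε₀ A dE/dt = (8.85×10^-12)(1.029×10^-3)(5.920×10^6) = 5.39×10^-8 A.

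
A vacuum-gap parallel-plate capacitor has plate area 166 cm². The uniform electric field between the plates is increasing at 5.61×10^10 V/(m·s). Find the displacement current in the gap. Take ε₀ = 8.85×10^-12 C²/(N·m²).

I_d = ε₀ A (dE/dt) = (8.85×10^-12)(0.0166 m²)(5.61×10^10) = 8.24×10^-3 A.

8.24×10^-3 A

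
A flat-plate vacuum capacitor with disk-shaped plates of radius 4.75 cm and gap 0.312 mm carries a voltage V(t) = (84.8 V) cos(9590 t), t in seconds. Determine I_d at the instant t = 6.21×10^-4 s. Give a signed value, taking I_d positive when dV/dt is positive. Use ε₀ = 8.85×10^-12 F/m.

dV/dt = (84.8)(9590)·−sin(5.95539) = 2.618×10^5 V/s.
I_d = C dV/dt with C = ε₀A/d = (8.85×10^-12)(7.088×10^-3)/(3.12×10^-4) = 2.011×10^-10 F, so I_d = (2.011×10^-10)(2.618×10^5) = 5.26×10^-5 A.

5.26×10^-5 A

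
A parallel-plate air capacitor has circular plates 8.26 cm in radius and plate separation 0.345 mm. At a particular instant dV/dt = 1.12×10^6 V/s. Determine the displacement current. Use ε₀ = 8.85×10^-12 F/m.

6.16×10^-4 A

The displacement current equals the charging current C dV/dt. With C = ε₀A/d = (8.85×10^-12)(0.02143)/(3.45×10^-4) = 5.497×10^-10 F, I_d = (5.497×10^-10)(1.12×10^6) = 6.16×10^-4 A.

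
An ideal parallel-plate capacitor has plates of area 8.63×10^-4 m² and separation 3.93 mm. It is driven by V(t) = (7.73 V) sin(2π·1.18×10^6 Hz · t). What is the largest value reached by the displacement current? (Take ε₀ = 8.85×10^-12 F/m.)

(dE/dt)_max = V₀ω/d = 1.458×10^10 V/(m·s); ω = 2πf = 7.414×10^6 rad/s.
I_d,max = ε₀ A (dE/dt)_max = (8.85×10^-12)(8.63×10^-4)(1.458×10^10) = 1.11×10^-4 A.

1.11×10^-4 A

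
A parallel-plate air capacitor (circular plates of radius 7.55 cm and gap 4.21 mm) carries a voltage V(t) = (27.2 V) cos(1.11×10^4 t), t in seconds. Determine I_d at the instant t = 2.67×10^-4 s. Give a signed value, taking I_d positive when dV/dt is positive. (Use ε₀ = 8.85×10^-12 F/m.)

-2.01×10^-6 A

C = ε₀A/d = (8.85×10^-12)(0.01791)/(4.21×10^-3) = 3.765×10^-11 F. dV/dt = V₀ω·−sin(ωt); at ωt = 2.9637 rad this factor is -0.1770.
I_d = C dV/dt = (3.765×10^-11)(27.2)(1.11×10^4)(-0.1770) = -2.01×10^-6 A.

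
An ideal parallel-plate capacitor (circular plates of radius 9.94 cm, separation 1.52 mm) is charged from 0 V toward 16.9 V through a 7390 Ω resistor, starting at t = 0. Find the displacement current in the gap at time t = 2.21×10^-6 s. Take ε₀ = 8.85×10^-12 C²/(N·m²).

4.37×10^-4 A

C = ε₀A/d = (8.85×10^-12)(0.03104)/(1.52×10^-3) = 1.807×10^-10 F, so τ = RC = 1.335×10^-6 s.
The conduction current is I(t) = (V₀/R) e^(−t/τ), and the displacement current between the plates equals it.
t/τ = 1.655; I_d = (16.9/7390) · e^(−1.655) = (2.287×10^-3)(0.1911) = 4.37×10^-4 A.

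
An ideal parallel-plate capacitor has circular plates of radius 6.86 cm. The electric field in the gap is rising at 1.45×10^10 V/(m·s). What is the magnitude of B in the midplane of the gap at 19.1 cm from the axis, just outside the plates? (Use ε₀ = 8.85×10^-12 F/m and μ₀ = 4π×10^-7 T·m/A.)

1.99×10^-9 T

I_d = ε₀ dΦ_E/dt = ε₀ πR² (dE/dt) = (8.85×10^-12)(0.01478)(1.45×10^10) = 1.897×10^-3 A through the full plate area.
For r ≥ R the full I_d is enclosed: B = μ₀ I_d/(2πr) = (4π×10^-7)(1.897×10^-3)/(2π·0.191) = 1.99×10^-9 T.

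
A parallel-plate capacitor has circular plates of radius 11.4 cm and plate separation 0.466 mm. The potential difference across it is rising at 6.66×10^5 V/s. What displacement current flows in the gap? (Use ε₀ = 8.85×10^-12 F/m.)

The displacement current equals the charging current C dV/dt. With C = ε₀A/d = (8.85×10^-12)(0.04083)/(4.66×10^-4) = 7.754×10^-10 F, I_d = (7.754×10^-10)(6.66×10^5) = 5.16×10^-4 A.

5.16×10^-4 A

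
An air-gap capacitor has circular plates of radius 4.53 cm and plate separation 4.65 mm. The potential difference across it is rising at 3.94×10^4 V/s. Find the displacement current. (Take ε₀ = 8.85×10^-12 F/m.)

4.83×10^-7 A

The displacement current equals the charging current C dV/dt. With C = ε₀A/d = (8.85×10^-12)(6.447×10^-3)/(4.65×10^-3) = 1.227×10^-11 F, I_d = (1.227×10^-11)(3.94×10^4) = 4.83×10^-7 A.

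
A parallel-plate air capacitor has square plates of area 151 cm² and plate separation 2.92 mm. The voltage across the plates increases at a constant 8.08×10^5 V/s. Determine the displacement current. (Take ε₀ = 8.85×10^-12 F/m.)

The displacement current equals the charging current C dV/dt. With C = ε₀A/d = (8.85×10^-12)(0.0151)/(2.92×10^-3) = 4.577×10^-11 F, I_d = (4.577×10^-11)(8.08×10^5) = 3.70×10^-5 A.

3.70×10^-5 A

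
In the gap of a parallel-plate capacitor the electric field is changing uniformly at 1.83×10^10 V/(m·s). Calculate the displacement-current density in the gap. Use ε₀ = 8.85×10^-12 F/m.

J_d = ε₀ ∂E/∂t, so J_d = 0.162 A/m².

0.162 A/m²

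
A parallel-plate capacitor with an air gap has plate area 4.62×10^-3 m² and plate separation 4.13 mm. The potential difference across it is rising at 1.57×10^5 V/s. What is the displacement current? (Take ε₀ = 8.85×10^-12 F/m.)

1.55×10^-6 A

The field between the plates is E = V/d, so dE/dt = (1.57×10^5)/(4.13×10^-3 m) = 3.801×10^7 V/(m·s).
I_d = ε₀ A (dE/dt) = (8.85×10^-12)(4.62×10^-3)(3.801×10^7) = 1.55×10^-6 A.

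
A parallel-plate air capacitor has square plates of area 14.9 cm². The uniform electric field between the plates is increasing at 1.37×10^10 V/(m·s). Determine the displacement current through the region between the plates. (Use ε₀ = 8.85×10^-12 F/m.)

1.81×10^-4 A

The displacement current is ε₀ times dΦ_E/dt = ε₀ A dE/dt = (8.85×10^-12)(1.49×10^-3)(1.37×10^10) = 1.81×10^-4 A.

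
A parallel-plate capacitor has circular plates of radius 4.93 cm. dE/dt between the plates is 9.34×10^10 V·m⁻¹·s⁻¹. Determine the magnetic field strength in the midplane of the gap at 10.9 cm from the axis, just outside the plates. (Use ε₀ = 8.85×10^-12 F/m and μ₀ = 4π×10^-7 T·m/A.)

Total displacement current: I_d = ε₀(πR²)(dE/dt) = (8.85×10^-12)(7.636×10^-3)(9.34×10^10) = 6.312×10^-3 A.
For r ≥ R the full I_d is enclosed: B = μ₀ I_d/(2πr) = (4π×10^-7)(6.312×10^-3)/(2π·0.109) = 1.16×10^-8 T.

1.16×10^-8 T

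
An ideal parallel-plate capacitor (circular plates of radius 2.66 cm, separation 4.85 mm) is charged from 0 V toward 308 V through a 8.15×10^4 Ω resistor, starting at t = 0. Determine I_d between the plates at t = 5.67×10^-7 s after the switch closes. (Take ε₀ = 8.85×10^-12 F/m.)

With C = ε₀A/d = (8.85×10^-12)(2.223×10^-3)/(4.85×10^-3) = 4.056×10^-12 F, the time constant is τ = RC = 3.306×10^-7 s, so t/τ = 1.715 and e^(−t/τ) = 0.1800.
I_d = I_cond = (V₀/R) e^(−t/τ) = (3.779×10^-3)(0.1800) = 6.80×10^-4 A.

6.80×10^-4 A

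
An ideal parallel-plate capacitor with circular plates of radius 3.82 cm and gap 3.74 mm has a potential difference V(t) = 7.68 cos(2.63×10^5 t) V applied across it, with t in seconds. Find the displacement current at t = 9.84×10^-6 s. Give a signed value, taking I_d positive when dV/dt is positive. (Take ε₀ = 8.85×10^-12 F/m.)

-1.15×10^-5 A

dV/dt = (7.68)(2.63×10^5)·−sin(2.58792) = -1.062×10^6 V/s.
I_d = C dV/dt with C = ε₀A/d = (8.85×10^-12)(4.584×10^-3)/(3.74×10^-3) = 1.085×10^-11 F, so I_d = (1.085×10^-11)(-1.062×10^6) = -1.15×10^-5 A.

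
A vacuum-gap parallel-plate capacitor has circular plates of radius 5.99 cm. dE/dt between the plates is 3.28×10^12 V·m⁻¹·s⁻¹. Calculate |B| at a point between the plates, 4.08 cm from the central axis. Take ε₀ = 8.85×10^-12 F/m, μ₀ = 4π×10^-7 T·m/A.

Through the whole plate area (πR² = 0.01127 m²), I_d = ε₀ πR² dE/dt = 0.3271 A.
For r < R the Ampère–Maxwell law gives B(2πr) = μ₀ I_d (r²/R²), so B = μ₀ I_d r/(2πR²) = (4π×10^-7)(0.3271)(0.0408)/(2π·0.0599²) = 7.44×10^-7 T.

7.44×10^-7 T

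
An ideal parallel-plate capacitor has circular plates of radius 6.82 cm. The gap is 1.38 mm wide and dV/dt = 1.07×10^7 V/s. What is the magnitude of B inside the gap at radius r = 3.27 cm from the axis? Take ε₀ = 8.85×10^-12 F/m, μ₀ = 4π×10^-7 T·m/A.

1.41×10^-9 T

I_d = C dV/dt with C = ε₀πR²/d = 9.369×10^-11 F, so I_d = (9.369×10^-11)(1.07×10^7) = 1.002×10^-3 A.
An Ampèrian loop of radius r encloses a fraction (r/R)² of I_d. Then B·2πr = μ₀ I_d (r/R)², giving B = μ₀ I_d r/(2πR²) = 1.41×10^-9 T.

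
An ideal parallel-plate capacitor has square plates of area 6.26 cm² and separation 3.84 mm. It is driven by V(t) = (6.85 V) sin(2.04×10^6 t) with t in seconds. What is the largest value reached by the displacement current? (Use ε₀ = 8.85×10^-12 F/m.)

2.02×10^-5 A

C = ε₀A/d = (8.85×10^-12)(6.26×10^-4)/(3.84×10^-3) = 1.443×10^-12 F; ω = 2.04×10^6 rad/s.
I_d = C dV/dt, so |I_d|_max = C V₀ ω = (1.443×10^-12)(6.85)(2.04×10^6) = 2.02×10^-5 A.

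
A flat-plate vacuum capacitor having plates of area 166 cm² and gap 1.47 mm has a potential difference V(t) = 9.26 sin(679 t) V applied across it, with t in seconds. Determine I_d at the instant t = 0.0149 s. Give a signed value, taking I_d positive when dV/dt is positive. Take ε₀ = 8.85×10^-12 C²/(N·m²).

dV/dt = (9.26)(679)·cos(10.1171) = -4840 V/s.
I_d = C dV/dt with C = ε₀A/d = (8.85×10^-12)(0.0166)/(1.47×10^-3) = 9.994×10^-11 F, so I_d = (9.994×10^-11)(-4840) = -4.84×10^-7 A.

-4.84×10^-7 A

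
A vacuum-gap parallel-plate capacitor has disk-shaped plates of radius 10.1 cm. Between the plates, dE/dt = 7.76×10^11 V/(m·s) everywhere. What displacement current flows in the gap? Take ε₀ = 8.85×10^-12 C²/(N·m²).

I_d = ε₀ A (dE/dt) = (8.85×10^-12)(0.03205 m²)(7.76×10^11) = 0.220 A.

0.220 A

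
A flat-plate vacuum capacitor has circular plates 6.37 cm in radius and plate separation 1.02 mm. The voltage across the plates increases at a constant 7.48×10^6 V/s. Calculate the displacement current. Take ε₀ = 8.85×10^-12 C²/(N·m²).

8.27×10^-4 A

The field between the plates is E = V/d, so dE/dt = (7.48×10^6)/(1.02×10^-3 m) = 7.333×10^9 V/(m·s).
I_d = ε₀ A (dE/dt) = (8.85×10^-12)(0.01275)(7.333×10^9) = 8.27×10^-4 A.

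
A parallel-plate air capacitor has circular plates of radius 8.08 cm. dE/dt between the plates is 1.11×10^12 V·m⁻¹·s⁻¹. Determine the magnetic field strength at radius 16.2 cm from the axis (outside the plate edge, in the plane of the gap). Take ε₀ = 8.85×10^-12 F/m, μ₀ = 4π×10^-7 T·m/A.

2.49×10^-7 T

Total displacement current: I_d = ε₀(πR²)(dE/dt) = (8.85×10^-12)(0.02051)(1.11×10^12) = 0.2015 A.
With r > R the enclosed displacement current is the full I_d; B = μ₀ I_d / (2πr) = 2.49×10^-7 T.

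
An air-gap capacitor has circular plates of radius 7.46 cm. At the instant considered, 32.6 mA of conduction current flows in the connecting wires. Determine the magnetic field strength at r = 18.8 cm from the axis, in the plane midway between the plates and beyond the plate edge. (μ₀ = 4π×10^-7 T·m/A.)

By continuity the displacement current in the gap matches the conduction current: I_d = 0.0326 A.
For r ≥ R the full I_d is enclosed: B = μ₀ I_d/(2πr) = (4π×10^-7)(0.0326)/(2π·0.188) = 3.47×10^-8 T.

3.47×10^-8 T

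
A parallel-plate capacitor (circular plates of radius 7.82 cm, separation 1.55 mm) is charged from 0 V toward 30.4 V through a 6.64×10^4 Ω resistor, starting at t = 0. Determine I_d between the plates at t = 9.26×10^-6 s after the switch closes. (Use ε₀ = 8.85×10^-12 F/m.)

C = ε₀A/d = (8.85×10^-12)(0.01921)/(1.55×10^-3) = 1.097×10^-10 F, so τ = RC = 7.284×10^-6 s.
The conduction current is I(t) = (V₀/R) e^(−t/τ), and the displacement current between the plates equals it.
t/τ = 1.271; I_d = (30.4/6.64×10^4) · e^(−1.271) = (4.578×10^-4)(0.2806) = 1.28×10^-4 A.

1.28×10^-4 A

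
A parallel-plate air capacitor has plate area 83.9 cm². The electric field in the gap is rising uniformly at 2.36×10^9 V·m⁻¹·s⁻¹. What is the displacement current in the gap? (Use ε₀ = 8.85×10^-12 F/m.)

1.75×10^-4 A

With a uniform field, Φ_E = EA, so I_d = ε₀ A dE/dt = 1.75×10^-4 A.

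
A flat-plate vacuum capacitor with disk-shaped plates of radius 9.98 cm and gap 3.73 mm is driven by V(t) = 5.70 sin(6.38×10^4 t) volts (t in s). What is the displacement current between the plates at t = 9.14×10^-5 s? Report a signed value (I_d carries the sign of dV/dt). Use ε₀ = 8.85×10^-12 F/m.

2.43×10^-5 A

C = ε₀A/d = (8.85×10^-12)(0.03129)/(3.73×10^-3) = 7.424×10^-11 F. dV/dt = V₀ω·cos(ωt); at ωt = 5.83132 rad this factor is 0.8996.
I_d = C dV/dt = (7.424×10^-11)(5.70)(6.38×10^4)(0.8996) = 2.43×10^-5 A.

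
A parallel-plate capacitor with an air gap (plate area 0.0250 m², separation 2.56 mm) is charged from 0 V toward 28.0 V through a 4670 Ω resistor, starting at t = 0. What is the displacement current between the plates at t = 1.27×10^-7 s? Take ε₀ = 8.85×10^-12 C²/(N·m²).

With C = ε₀A/d = (8.85×10^-12)(0.0250)/(2.56×10^-3) = 8.643×10^-11 F, the time constant is τ = RC = 4.036×10^-7 s, so t/τ = 0.3147 and e^(−t/τ) = 0.7300.
I_d = I_cond = (V₀/R) e^(−t/τ) = (5.996×10^-3)(0.7300) = 4.38×10^-3 A.

4.38×10^-3 A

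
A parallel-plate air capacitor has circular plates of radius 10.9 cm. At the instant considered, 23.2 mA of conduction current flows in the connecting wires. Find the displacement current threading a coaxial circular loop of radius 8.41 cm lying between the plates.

0.0138 A

No conduction current crosses the gap, so I_d there equals the 0.0232 A in the leads.
The field is uniform, so I_d,enc = I_d (r/R)² = (0.0232)(8.41/10.9)² = 0.0138 A.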